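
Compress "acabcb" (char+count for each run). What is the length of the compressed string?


Input: acabcb
Runs:
  'a' x 1 => "a1"
  'c' x 1 => "c1"
  'a' x 1 => "a1"
  'b' x 1 => "b1"
  'c' x 1 => "c1"
  'b' x 1 => "b1"
Compressed: "a1c1a1b1c1b1"
Compressed length: 12

12


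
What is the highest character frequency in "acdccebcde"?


Input: acdccebcde
Character counts:
  'a': 1
  'b': 1
  'c': 4
  'd': 2
  'e': 2
Maximum frequency: 4

4


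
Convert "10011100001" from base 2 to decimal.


Input: "10011100001" in base 2
Positional expansion:
  Digit '1' (value 1) x 2^10 = 1024
  Digit '0' (value 0) x 2^9 = 0
  Digit '0' (value 0) x 2^8 = 0
  Digit '1' (value 1) x 2^7 = 128
  Digit '1' (value 1) x 2^6 = 64
  Digit '1' (value 1) x 2^5 = 32
  Digit '0' (value 0) x 2^4 = 0
  Digit '0' (value 0) x 2^3 = 0
  Digit '0' (value 0) x 2^2 = 0
  Digit '0' (value 0) x 2^1 = 0
  Digit '1' (value 1) x 2^0 = 1
Sum = 1249

1249


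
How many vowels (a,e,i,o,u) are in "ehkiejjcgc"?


Input: ehkiejjcgc
Checking each character:
  'e' at position 0: vowel (running total: 1)
  'h' at position 1: consonant
  'k' at position 2: consonant
  'i' at position 3: vowel (running total: 2)
  'e' at position 4: vowel (running total: 3)
  'j' at position 5: consonant
  'j' at position 6: consonant
  'c' at position 7: consonant
  'g' at position 8: consonant
  'c' at position 9: consonant
Total vowels: 3

3


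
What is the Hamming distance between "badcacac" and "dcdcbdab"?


Comparing "badcacac" and "dcdcbdab" position by position:
  Position 0: 'b' vs 'd' => differ
  Position 1: 'a' vs 'c' => differ
  Position 2: 'd' vs 'd' => same
  Position 3: 'c' vs 'c' => same
  Position 4: 'a' vs 'b' => differ
  Position 5: 'c' vs 'd' => differ
  Position 6: 'a' vs 'a' => same
  Position 7: 'c' vs 'b' => differ
Total differences (Hamming distance): 5

5


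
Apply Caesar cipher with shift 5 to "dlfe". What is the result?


Caesar cipher: shift "dlfe" by 5
  'd' (pos 3) + 5 = pos 8 = 'i'
  'l' (pos 11) + 5 = pos 16 = 'q'
  'f' (pos 5) + 5 = pos 10 = 'k'
  'e' (pos 4) + 5 = pos 9 = 'j'
Result: iqkj

iqkj


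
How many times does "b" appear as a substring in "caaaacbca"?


Searching for "b" in "caaaacbca"
Scanning each position:
  Position 0: "c" => no
  Position 1: "a" => no
  Position 2: "a" => no
  Position 3: "a" => no
  Position 4: "a" => no
  Position 5: "c" => no
  Position 6: "b" => MATCH
  Position 7: "c" => no
  Position 8: "a" => no
Total occurrences: 1

1


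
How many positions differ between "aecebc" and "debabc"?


Comparing "aecebc" and "debabc" position by position:
  Position 0: 'a' vs 'd' => DIFFER
  Position 1: 'e' vs 'e' => same
  Position 2: 'c' vs 'b' => DIFFER
  Position 3: 'e' vs 'a' => DIFFER
  Position 4: 'b' vs 'b' => same
  Position 5: 'c' vs 'c' => same
Positions that differ: 3

3


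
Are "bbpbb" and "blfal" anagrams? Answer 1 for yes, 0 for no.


Strings: "bbpbb", "blfal"
Sorted first:  bbbbp
Sorted second: abfll
Differ at position 0: 'b' vs 'a' => not anagrams

0


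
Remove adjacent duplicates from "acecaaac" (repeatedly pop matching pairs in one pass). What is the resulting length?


Input: acecaaac
Stack-based adjacent duplicate removal:
  Read 'a': push. Stack: a
  Read 'c': push. Stack: ac
  Read 'e': push. Stack: ace
  Read 'c': push. Stack: acec
  Read 'a': push. Stack: aceca
  Read 'a': matches stack top 'a' => pop. Stack: acec
  Read 'a': push. Stack: aceca
  Read 'c': push. Stack: acecac
Final stack: "acecac" (length 6)

6


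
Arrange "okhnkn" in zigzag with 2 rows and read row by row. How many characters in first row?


Zigzag "okhnkn" into 2 rows:
Placing characters:
  'o' => row 0
  'k' => row 1
  'h' => row 0
  'n' => row 1
  'k' => row 0
  'n' => row 1
Rows:
  Row 0: "ohk"
  Row 1: "knn"
First row length: 3

3


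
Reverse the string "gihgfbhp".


Input: gihgfbhp
Reading characters right to left:
  Position 7: 'p'
  Position 6: 'h'
  Position 5: 'b'
  Position 4: 'f'
  Position 3: 'g'
  Position 2: 'h'
  Position 1: 'i'
  Position 0: 'g'
Reversed: phbfghig

phbfghig


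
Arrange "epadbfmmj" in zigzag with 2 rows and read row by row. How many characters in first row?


Zigzag "epadbfmmj" into 2 rows:
Placing characters:
  'e' => row 0
  'p' => row 1
  'a' => row 0
  'd' => row 1
  'b' => row 0
  'f' => row 1
  'm' => row 0
  'm' => row 1
  'j' => row 0
Rows:
  Row 0: "eabmj"
  Row 1: "pdfm"
First row length: 5

5


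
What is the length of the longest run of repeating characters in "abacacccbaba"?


Input: "abacacccbaba"
Scanning for longest run:
  Position 1 ('b'): new char, reset run to 1
  Position 2 ('a'): new char, reset run to 1
  Position 3 ('c'): new char, reset run to 1
  Position 4 ('a'): new char, reset run to 1
  Position 5 ('c'): new char, reset run to 1
  Position 6 ('c'): continues run of 'c', length=2
  Position 7 ('c'): continues run of 'c', length=3
  Position 8 ('b'): new char, reset run to 1
  Position 9 ('a'): new char, reset run to 1
  Position 10 ('b'): new char, reset run to 1
  Position 11 ('a'): new char, reset run to 1
Longest run: 'c' with length 3

3


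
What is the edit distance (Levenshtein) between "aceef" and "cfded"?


Computing edit distance: "aceef" -> "cfded"
DP table:
           c    f    d    e    d
      0    1    2    3    4    5
  a   1    1    2    3    4    5
  c   2    1    2    3    4    5
  e   3    2    2    3    3    4
  e   4    3    3    3    3    4
  f   5    4    3    4    4    4
Edit distance = dp[5][5] = 4

4


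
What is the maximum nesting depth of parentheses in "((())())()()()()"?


Input: "((())())()()()()"
Tracking depth:
  Position 0 '(': depth becomes 1
  Position 1 '(': depth becomes 2
  Position 2 '(': depth becomes 3
  Position 3 ')': depth becomes 2
  Position 4 ')': depth becomes 1
  Position 5 '(': depth becomes 2
  Position 6 ')': depth becomes 1
  Position 7 ')': depth becomes 0
  Position 8 '(': depth becomes 1
  Position 9 ')': depth becomes 0
  Position 10 '(': depth becomes 1
  Position 11 ')': depth becomes 0
  Position 12 '(': depth becomes 1
  Position 13 ')': depth becomes 0
  Position 14 '(': depth becomes 1
  Position 15 ')': depth becomes 0
Maximum depth reached: 3

3


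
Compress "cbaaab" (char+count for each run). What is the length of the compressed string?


Input: cbaaab
Runs:
  'c' x 1 => "c1"
  'b' x 1 => "b1"
  'a' x 3 => "a3"
  'b' x 1 => "b1"
Compressed: "c1b1a3b1"
Compressed length: 8

8


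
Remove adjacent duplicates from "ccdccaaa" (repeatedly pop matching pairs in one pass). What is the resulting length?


Input: ccdccaaa
Stack-based adjacent duplicate removal:
  Read 'c': push. Stack: c
  Read 'c': matches stack top 'c' => pop. Stack: (empty)
  Read 'd': push. Stack: d
  Read 'c': push. Stack: dc
  Read 'c': matches stack top 'c' => pop. Stack: d
  Read 'a': push. Stack: da
  Read 'a': matches stack top 'a' => pop. Stack: d
  Read 'a': push. Stack: da
Final stack: "da" (length 2)

2


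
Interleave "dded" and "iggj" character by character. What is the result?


Interleaving "dded" and "iggj":
  Position 0: 'd' from first, 'i' from second => "di"
  Position 1: 'd' from first, 'g' from second => "dg"
  Position 2: 'e' from first, 'g' from second => "eg"
  Position 3: 'd' from first, 'j' from second => "dj"
Result: didgegdj

didgegdj


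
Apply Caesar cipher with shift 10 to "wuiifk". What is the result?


Caesar cipher: shift "wuiifk" by 10
  'w' (pos 22) + 10 = pos 6 = 'g'
  'u' (pos 20) + 10 = pos 4 = 'e'
  'i' (pos 8) + 10 = pos 18 = 's'
  'i' (pos 8) + 10 = pos 18 = 's'
  'f' (pos 5) + 10 = pos 15 = 'p'
  'k' (pos 10) + 10 = pos 20 = 'u'
Result: gesspu

gesspu


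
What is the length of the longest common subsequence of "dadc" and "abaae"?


LCS of "dadc" and "abaae"
DP table:
           a    b    a    a    e
      0    0    0    0    0    0
  d   0    0    0    0    0    0
  a   0    1    1    1    1    1
  d   0    1    1    1    1    1
  c   0    1    1    1    1    1
LCS length = dp[4][5] = 1

1


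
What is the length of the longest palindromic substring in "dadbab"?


Input: "dadbab"
Checking substrings for palindromes:
  [0:3] "dad" (len 3) => palindrome
  [3:6] "bab" (len 3) => palindrome
Longest palindromic substring: "dad" with length 3

3


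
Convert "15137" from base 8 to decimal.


Input: "15137" in base 8
Positional expansion:
  Digit '1' (value 1) x 8^4 = 4096
  Digit '5' (value 5) x 8^3 = 2560
  Digit '1' (value 1) x 8^2 = 64
  Digit '3' (value 3) x 8^1 = 24
  Digit '7' (value 7) x 8^0 = 7
Sum = 6751

6751


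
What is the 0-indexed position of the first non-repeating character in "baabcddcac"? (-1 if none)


Input: baabcddcac
Character frequencies:
  'a': 3
  'b': 2
  'c': 3
  'd': 2
Scanning left to right for freq == 1:
  Position 0 ('b'): freq=2, skip
  Position 1 ('a'): freq=3, skip
  Position 2 ('a'): freq=3, skip
  Position 3 ('b'): freq=2, skip
  Position 4 ('c'): freq=3, skip
  Position 5 ('d'): freq=2, skip
  Position 6 ('d'): freq=2, skip
  Position 7 ('c'): freq=3, skip
  Position 8 ('a'): freq=3, skip
  Position 9 ('c'): freq=3, skip
  No unique character found => answer = -1

-1


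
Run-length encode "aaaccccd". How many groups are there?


Input: aaaccccd
Scanning for consecutive runs:
  Group 1: 'a' x 3 (positions 0-2)
  Group 2: 'c' x 4 (positions 3-6)
  Group 3: 'd' x 1 (positions 7-7)
Total groups: 3

3


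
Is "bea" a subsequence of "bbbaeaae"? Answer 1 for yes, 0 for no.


Check if "bea" is a subsequence of "bbbaeaae"
Greedy scan:
  Position 0 ('b'): matches sub[0] = 'b'
  Position 1 ('b'): no match needed
  Position 2 ('b'): no match needed
  Position 3 ('a'): no match needed
  Position 4 ('e'): matches sub[1] = 'e'
  Position 5 ('a'): matches sub[2] = 'a'
  Position 6 ('a'): no match needed
  Position 7 ('e'): no match needed
All 3 characters matched => is a subsequence

1


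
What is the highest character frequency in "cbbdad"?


Input: cbbdad
Character counts:
  'a': 1
  'b': 2
  'c': 1
  'd': 2
Maximum frequency: 2

2


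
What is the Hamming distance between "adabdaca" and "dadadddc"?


Comparing "adabdaca" and "dadadddc" position by position:
  Position 0: 'a' vs 'd' => differ
  Position 1: 'd' vs 'a' => differ
  Position 2: 'a' vs 'd' => differ
  Position 3: 'b' vs 'a' => differ
  Position 4: 'd' vs 'd' => same
  Position 5: 'a' vs 'd' => differ
  Position 6: 'c' vs 'd' => differ
  Position 7: 'a' vs 'c' => differ
Total differences (Hamming distance): 7

7


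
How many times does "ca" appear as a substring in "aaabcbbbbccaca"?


Searching for "ca" in "aaabcbbbbccaca"
Scanning each position:
  Position 0: "aa" => no
  Position 1: "aa" => no
  Position 2: "ab" => no
  Position 3: "bc" => no
  Position 4: "cb" => no
  Position 5: "bb" => no
  Position 6: "bb" => no
  Position 7: "bb" => no
  Position 8: "bc" => no
  Position 9: "cc" => no
  Position 10: "ca" => MATCH
  Position 11: "ac" => no
  Position 12: "ca" => MATCH
Total occurrences: 2

2


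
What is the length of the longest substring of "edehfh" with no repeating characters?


Input: "edehfh"
Sliding window (track last position of each char):
  Position 0 ('e'): window [0,0] length 1 -- new best
  Position 1 ('d'): window [0,1] length 2 -- new best
  Position 2 ('e'): repeat (last at 0), move window start to 1
  Position 2 ('e'): window [1,2] length 2
  Position 3 ('h'): window [1,3] length 3 -- new best
  Position 4 ('f'): window [1,4] length 4 -- new best
  Position 5 ('h'): repeat (last at 3), move window start to 4
  Position 5 ('h'): window [4,5] length 2
Longest substring with no repeats: "dehf" with length 4

4


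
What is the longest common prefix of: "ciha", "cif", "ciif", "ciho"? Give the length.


Words: ciha, cif, ciif, ciho
  Position 0: all 'c' => match
  Position 1: all 'i' => match
  Position 2: ('h', 'f', 'i', 'h') => mismatch, stop
LCP = "ci" (length 2)

2


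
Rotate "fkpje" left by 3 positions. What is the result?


Input: "fkpje", rotate left by 3
First 3 characters: "fkp"
Remaining characters: "je"
Concatenate remaining + first: "je" + "fkp" = "jefkp"

jefkp


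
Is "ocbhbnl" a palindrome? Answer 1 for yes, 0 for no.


Input: ocbhbnl
Reversed: lnbhbco
  Compare pos 0 ('o') with pos 6 ('l'): MISMATCH
  Compare pos 1 ('c') with pos 5 ('n'): MISMATCH
  Compare pos 2 ('b') with pos 4 ('b'): match
Result: not a palindrome

0


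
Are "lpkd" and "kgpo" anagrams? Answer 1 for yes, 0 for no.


Strings: "lpkd", "kgpo"
Sorted first:  dklp
Sorted second: gkop
Differ at position 0: 'd' vs 'g' => not anagrams

0


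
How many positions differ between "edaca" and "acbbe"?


Comparing "edaca" and "acbbe" position by position:
  Position 0: 'e' vs 'a' => DIFFER
  Position 1: 'd' vs 'c' => DIFFER
  Position 2: 'a' vs 'b' => DIFFER
  Position 3: 'c' vs 'b' => DIFFER
  Position 4: 'a' vs 'e' => DIFFER
Positions that differ: 5

5


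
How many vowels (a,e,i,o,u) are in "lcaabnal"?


Input: lcaabnal
Checking each character:
  'l' at position 0: consonant
  'c' at position 1: consonant
  'a' at position 2: vowel (running total: 1)
  'a' at position 3: vowel (running total: 2)
  'b' at position 4: consonant
  'n' at position 5: consonant
  'a' at position 6: vowel (running total: 3)
  'l' at position 7: consonant
Total vowels: 3

3


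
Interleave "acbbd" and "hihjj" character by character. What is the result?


Interleaving "acbbd" and "hihjj":
  Position 0: 'a' from first, 'h' from second => "ah"
  Position 1: 'c' from first, 'i' from second => "ci"
  Position 2: 'b' from first, 'h' from second => "bh"
  Position 3: 'b' from first, 'j' from second => "bj"
  Position 4: 'd' from first, 'j' from second => "dj"
Result: ahcibhbjdj

ahcibhbjdj


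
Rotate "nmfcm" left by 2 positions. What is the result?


Input: "nmfcm", rotate left by 2
First 2 characters: "nm"
Remaining characters: "fcm"
Concatenate remaining + first: "fcm" + "nm" = "fcmnm"

fcmnm


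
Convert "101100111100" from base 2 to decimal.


Input: "101100111100" in base 2
Positional expansion:
  Digit '1' (value 1) x 2^11 = 2048
  Digit '0' (value 0) x 2^10 = 0
  Digit '1' (value 1) x 2^9 = 512
  Digit '1' (value 1) x 2^8 = 256
  Digit '0' (value 0) x 2^7 = 0
  Digit '0' (value 0) x 2^6 = 0
  Digit '1' (value 1) x 2^5 = 32
  Digit '1' (value 1) x 2^4 = 16
  Digit '1' (value 1) x 2^3 = 8
  Digit '1' (value 1) x 2^2 = 4
  Digit '0' (value 0) x 2^1 = 0
  Digit '0' (value 0) x 2^0 = 0
Sum = 2876

2876


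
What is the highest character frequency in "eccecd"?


Input: eccecd
Character counts:
  'c': 3
  'd': 1
  'e': 2
Maximum frequency: 3

3


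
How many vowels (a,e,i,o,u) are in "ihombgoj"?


Input: ihombgoj
Checking each character:
  'i' at position 0: vowel (running total: 1)
  'h' at position 1: consonant
  'o' at position 2: vowel (running total: 2)
  'm' at position 3: consonant
  'b' at position 4: consonant
  'g' at position 5: consonant
  'o' at position 6: vowel (running total: 3)
  'j' at position 7: consonant
Total vowels: 3

3


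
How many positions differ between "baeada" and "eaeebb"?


Comparing "baeada" and "eaeebb" position by position:
  Position 0: 'b' vs 'e' => DIFFER
  Position 1: 'a' vs 'a' => same
  Position 2: 'e' vs 'e' => same
  Position 3: 'a' vs 'e' => DIFFER
  Position 4: 'd' vs 'b' => DIFFER
  Position 5: 'a' vs 'b' => DIFFER
Positions that differ: 4

4


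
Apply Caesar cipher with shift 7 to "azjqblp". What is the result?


Caesar cipher: shift "azjqblp" by 7
  'a' (pos 0) + 7 = pos 7 = 'h'
  'z' (pos 25) + 7 = pos 6 = 'g'
  'j' (pos 9) + 7 = pos 16 = 'q'
  'q' (pos 16) + 7 = pos 23 = 'x'
  'b' (pos 1) + 7 = pos 8 = 'i'
  'l' (pos 11) + 7 = pos 18 = 's'
  'p' (pos 15) + 7 = pos 22 = 'w'
Result: hgqxisw

hgqxisw


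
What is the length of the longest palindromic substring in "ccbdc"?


Input: "ccbdc"
Checking substrings for palindromes:
  [0:2] "cc" (len 2) => palindrome
Longest palindromic substring: "cc" with length 2

2


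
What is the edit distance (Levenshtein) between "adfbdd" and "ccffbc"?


Computing edit distance: "adfbdd" -> "ccffbc"
DP table:
           c    c    f    f    b    c
      0    1    2    3    4    5    6
  a   1    1    2    3    4    5    6
  d   2    2    2    3    4    5    6
  f   3    3    3    2    3    4    5
  b   4    4    4    3    3    3    4
  d   5    5    5    4    4    4    4
  d   6    6    6    5    5    5    5
Edit distance = dp[6][6] = 5

5


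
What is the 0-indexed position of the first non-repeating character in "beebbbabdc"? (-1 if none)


Input: beebbbabdc
Character frequencies:
  'a': 1
  'b': 5
  'c': 1
  'd': 1
  'e': 2
Scanning left to right for freq == 1:
  Position 0 ('b'): freq=5, skip
  Position 1 ('e'): freq=2, skip
  Position 2 ('e'): freq=2, skip
  Position 3 ('b'): freq=5, skip
  Position 4 ('b'): freq=5, skip
  Position 5 ('b'): freq=5, skip
  Position 6 ('a'): unique! => answer = 6

6


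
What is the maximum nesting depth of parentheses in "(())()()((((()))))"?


Input: "(())()()((((()))))"
Tracking depth:
  Position 0 '(': depth becomes 1
  Position 1 '(': depth becomes 2
  Position 2 ')': depth becomes 1
  Position 3 ')': depth becomes 0
  Position 4 '(': depth becomes 1
  Position 5 ')': depth becomes 0
  Position 6 '(': depth becomes 1
  Position 7 ')': depth becomes 0
  Position 8 '(': depth becomes 1
  Position 9 '(': depth becomes 2
  Position 10 '(': depth becomes 3
  Position 11 '(': depth becomes 4
  Position 12 '(': depth becomes 5
  Position 13 ')': depth becomes 4
  Position 14 ')': depth becomes 3
  Position 15 ')': depth becomes 2
  Position 16 ')': depth becomes 1
  Position 17 ')': depth becomes 0
Maximum depth reached: 5

5


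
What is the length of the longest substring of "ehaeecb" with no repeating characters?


Input: "ehaeecb"
Sliding window (track last position of each char):
  Position 0 ('e'): window [0,0] length 1 -- new best
  Position 1 ('h'): window [0,1] length 2 -- new best
  Position 2 ('a'): window [0,2] length 3 -- new best
  Position 3 ('e'): repeat (last at 0), move window start to 1
  Position 3 ('e'): window [1,3] length 3
  Position 4 ('e'): repeat (last at 3), move window start to 4
  Position 4 ('e'): window [4,4] length 1
  Position 5 ('c'): window [4,5] length 2
  Position 6 ('b'): window [4,6] length 3
Longest substring with no repeats: "eha" with length 3

3


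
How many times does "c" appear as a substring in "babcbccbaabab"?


Searching for "c" in "babcbccbaabab"
Scanning each position:
  Position 0: "b" => no
  Position 1: "a" => no
  Position 2: "b" => no
  Position 3: "c" => MATCH
  Position 4: "b" => no
  Position 5: "c" => MATCH
  Position 6: "c" => MATCH
  Position 7: "b" => no
  Position 8: "a" => no
  Position 9: "a" => no
  Position 10: "b" => no
  Position 11: "a" => no
  Position 12: "b" => no
Total occurrences: 3

3


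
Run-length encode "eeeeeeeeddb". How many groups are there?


Input: eeeeeeeeddb
Scanning for consecutive runs:
  Group 1: 'e' x 8 (positions 0-7)
  Group 2: 'd' x 2 (positions 8-9)
  Group 3: 'b' x 1 (positions 10-10)
Total groups: 3

3


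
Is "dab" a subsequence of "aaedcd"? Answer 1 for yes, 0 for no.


Check if "dab" is a subsequence of "aaedcd"
Greedy scan:
  Position 0 ('a'): no match needed
  Position 1 ('a'): no match needed
  Position 2 ('e'): no match needed
  Position 3 ('d'): matches sub[0] = 'd'
  Position 4 ('c'): no match needed
  Position 5 ('d'): no match needed
Only matched 1/3 characters => not a subsequence

0


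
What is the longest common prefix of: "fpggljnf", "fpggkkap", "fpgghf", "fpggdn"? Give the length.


Words: fpggljnf, fpggkkap, fpgghf, fpggdn
  Position 0: all 'f' => match
  Position 1: all 'p' => match
  Position 2: all 'g' => match
  Position 3: all 'g' => match
  Position 4: ('l', 'k', 'h', 'd') => mismatch, stop
LCP = "fpgg" (length 4)

4


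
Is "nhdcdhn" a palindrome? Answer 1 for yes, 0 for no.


Input: nhdcdhn
Reversed: nhdcdhn
  Compare pos 0 ('n') with pos 6 ('n'): match
  Compare pos 1 ('h') with pos 5 ('h'): match
  Compare pos 2 ('d') with pos 4 ('d'): match
Result: palindrome

1


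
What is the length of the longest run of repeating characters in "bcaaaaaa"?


Input: "bcaaaaaa"
Scanning for longest run:
  Position 1 ('c'): new char, reset run to 1
  Position 2 ('a'): new char, reset run to 1
  Position 3 ('a'): continues run of 'a', length=2
  Position 4 ('a'): continues run of 'a', length=3
  Position 5 ('a'): continues run of 'a', length=4
  Position 6 ('a'): continues run of 'a', length=5
  Position 7 ('a'): continues run of 'a', length=6
Longest run: 'a' with length 6

6


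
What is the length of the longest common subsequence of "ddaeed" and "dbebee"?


LCS of "ddaeed" and "dbebee"
DP table:
           d    b    e    b    e    e
      0    0    0    0    0    0    0
  d   0    1    1    1    1    1    1
  d   0    1    1    1    1    1    1
  a   0    1    1    1    1    1    1
  e   0    1    1    2    2    2    2
  e   0    1    1    2    2    3    3
  d   0    1    1    2    2    3    3
LCS length = dp[6][6] = 3

3


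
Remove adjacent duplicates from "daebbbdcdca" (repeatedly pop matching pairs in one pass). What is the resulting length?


Input: daebbbdcdca
Stack-based adjacent duplicate removal:
  Read 'd': push. Stack: d
  Read 'a': push. Stack: da
  Read 'e': push. Stack: dae
  Read 'b': push. Stack: daeb
  Read 'b': matches stack top 'b' => pop. Stack: dae
  Read 'b': push. Stack: daeb
  Read 'd': push. Stack: daebd
  Read 'c': push. Stack: daebdc
  Read 'd': push. Stack: daebdcd
  Read 'c': push. Stack: daebdcdc
  Read 'a': push. Stack: daebdcdca
Final stack: "daebdcdca" (length 9)

9


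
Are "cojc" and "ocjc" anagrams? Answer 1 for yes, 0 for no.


Strings: "cojc", "ocjc"
Sorted first:  ccjo
Sorted second: ccjo
Sorted forms match => anagrams

1


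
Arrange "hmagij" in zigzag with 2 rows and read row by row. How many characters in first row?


Zigzag "hmagij" into 2 rows:
Placing characters:
  'h' => row 0
  'm' => row 1
  'a' => row 0
  'g' => row 1
  'i' => row 0
  'j' => row 1
Rows:
  Row 0: "hai"
  Row 1: "mgj"
First row length: 3

3


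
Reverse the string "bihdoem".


Input: bihdoem
Reading characters right to left:
  Position 6: 'm'
  Position 5: 'e'
  Position 4: 'o'
  Position 3: 'd'
  Position 2: 'h'
  Position 1: 'i'
  Position 0: 'b'
Reversed: meodhib

meodhib


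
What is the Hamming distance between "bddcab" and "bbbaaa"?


Comparing "bddcab" and "bbbaaa" position by position:
  Position 0: 'b' vs 'b' => same
  Position 1: 'd' vs 'b' => differ
  Position 2: 'd' vs 'b' => differ
  Position 3: 'c' vs 'a' => differ
  Position 4: 'a' vs 'a' => same
  Position 5: 'b' vs 'a' => differ
Total differences (Hamming distance): 4

4


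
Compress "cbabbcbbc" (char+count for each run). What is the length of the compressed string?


Input: cbabbcbbc
Runs:
  'c' x 1 => "c1"
  'b' x 1 => "b1"
  'a' x 1 => "a1"
  'b' x 2 => "b2"
  'c' x 1 => "c1"
  'b' x 2 => "b2"
  'c' x 1 => "c1"
Compressed: "c1b1a1b2c1b2c1"
Compressed length: 14

14


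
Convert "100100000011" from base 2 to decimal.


Input: "100100000011" in base 2
Positional expansion:
  Digit '1' (value 1) x 2^11 = 2048
  Digit '0' (value 0) x 2^10 = 0
  Digit '0' (value 0) x 2^9 = 0
  Digit '1' (value 1) x 2^8 = 256
  Digit '0' (value 0) x 2^7 = 0
  Digit '0' (value 0) x 2^6 = 0
  Digit '0' (value 0) x 2^5 = 0
  Digit '0' (value 0) x 2^4 = 0
  Digit '0' (value 0) x 2^3 = 0
  Digit '0' (value 0) x 2^2 = 0
  Digit '1' (value 1) x 2^1 = 2
  Digit '1' (value 1) x 2^0 = 1
Sum = 2307

2307


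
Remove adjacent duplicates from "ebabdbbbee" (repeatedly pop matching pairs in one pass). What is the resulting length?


Input: ebabdbbbee
Stack-based adjacent duplicate removal:
  Read 'e': push. Stack: e
  Read 'b': push. Stack: eb
  Read 'a': push. Stack: eba
  Read 'b': push. Stack: ebab
  Read 'd': push. Stack: ebabd
  Read 'b': push. Stack: ebabdb
  Read 'b': matches stack top 'b' => pop. Stack: ebabd
  Read 'b': push. Stack: ebabdb
  Read 'e': push. Stack: ebabdbe
  Read 'e': matches stack top 'e' => pop. Stack: ebabdb
Final stack: "ebabdb" (length 6)

6


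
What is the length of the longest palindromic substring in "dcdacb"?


Input: "dcdacb"
Checking substrings for palindromes:
  [0:3] "dcd" (len 3) => palindrome
Longest palindromic substring: "dcd" with length 3

3


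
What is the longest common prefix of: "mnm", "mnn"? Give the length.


Words: mnm, mnn
  Position 0: all 'm' => match
  Position 1: all 'n' => match
  Position 2: ('m', 'n') => mismatch, stop
LCP = "mn" (length 2)

2


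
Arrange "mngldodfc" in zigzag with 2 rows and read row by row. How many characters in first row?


Zigzag "mngldodfc" into 2 rows:
Placing characters:
  'm' => row 0
  'n' => row 1
  'g' => row 0
  'l' => row 1
  'd' => row 0
  'o' => row 1
  'd' => row 0
  'f' => row 1
  'c' => row 0
Rows:
  Row 0: "mgddc"
  Row 1: "nlof"
First row length: 5

5


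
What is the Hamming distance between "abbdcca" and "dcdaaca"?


Comparing "abbdcca" and "dcdaaca" position by position:
  Position 0: 'a' vs 'd' => differ
  Position 1: 'b' vs 'c' => differ
  Position 2: 'b' vs 'd' => differ
  Position 3: 'd' vs 'a' => differ
  Position 4: 'c' vs 'a' => differ
  Position 5: 'c' vs 'c' => same
  Position 6: 'a' vs 'a' => same
Total differences (Hamming distance): 5

5


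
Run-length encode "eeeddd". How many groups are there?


Input: eeeddd
Scanning for consecutive runs:
  Group 1: 'e' x 3 (positions 0-2)
  Group 2: 'd' x 3 (positions 3-5)
Total groups: 2

2


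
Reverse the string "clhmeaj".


Input: clhmeaj
Reading characters right to left:
  Position 6: 'j'
  Position 5: 'a'
  Position 4: 'e'
  Position 3: 'm'
  Position 2: 'h'
  Position 1: 'l'
  Position 0: 'c'
Reversed: jaemhlc

jaemhlc


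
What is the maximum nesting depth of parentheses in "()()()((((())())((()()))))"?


Input: "()()()((((())())((()()))))"
Tracking depth:
  Position 0 '(': depth becomes 1
  Position 1 ')': depth becomes 0
  Position 2 '(': depth becomes 1
  Position 3 ')': depth becomes 0
  Position 4 '(': depth becomes 1
  Position 5 ')': depth becomes 0
  Position 6 '(': depth becomes 1
  Position 7 '(': depth becomes 2
  Position 8 '(': depth becomes 3
  Position 9 '(': depth becomes 4
  Position 10 '(': depth becomes 5
  Position 11 ')': depth becomes 4
  Position 12 ')': depth becomes 3
  Position 13 '(': depth becomes 4
  Position 14 ')': depth becomes 3
  Position 15 ')': depth becomes 2
  Position 16 '(': depth becomes 3
  Position 17 '(': depth becomes 4
  Position 18 '(': depth becomes 5
  Position 19 ')': depth becomes 4
  Position 20 '(': depth becomes 5
  Position 21 ')': depth becomes 4
  Position 22 ')': depth becomes 3
  Position 23 ')': depth becomes 2
  Position 24 ')': depth becomes 1
  Position 25 ')': depth becomes 0
Maximum depth reached: 5

5


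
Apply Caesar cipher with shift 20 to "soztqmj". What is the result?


Caesar cipher: shift "soztqmj" by 20
  's' (pos 18) + 20 = pos 12 = 'm'
  'o' (pos 14) + 20 = pos 8 = 'i'
  'z' (pos 25) + 20 = pos 19 = 't'
  't' (pos 19) + 20 = pos 13 = 'n'
  'q' (pos 16) + 20 = pos 10 = 'k'
  'm' (pos 12) + 20 = pos 6 = 'g'
  'j' (pos 9) + 20 = pos 3 = 'd'
Result: mitnkgd

mitnkgd


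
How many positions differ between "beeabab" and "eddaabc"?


Comparing "beeabab" and "eddaabc" position by position:
  Position 0: 'b' vs 'e' => DIFFER
  Position 1: 'e' vs 'd' => DIFFER
  Position 2: 'e' vs 'd' => DIFFER
  Position 3: 'a' vs 'a' => same
  Position 4: 'b' vs 'a' => DIFFER
  Position 5: 'a' vs 'b' => DIFFER
  Position 6: 'b' vs 'c' => DIFFER
Positions that differ: 6

6


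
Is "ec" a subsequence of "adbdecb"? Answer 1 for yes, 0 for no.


Check if "ec" is a subsequence of "adbdecb"
Greedy scan:
  Position 0 ('a'): no match needed
  Position 1 ('d'): no match needed
  Position 2 ('b'): no match needed
  Position 3 ('d'): no match needed
  Position 4 ('e'): matches sub[0] = 'e'
  Position 5 ('c'): matches sub[1] = 'c'
  Position 6 ('b'): no match needed
All 2 characters matched => is a subsequence

1


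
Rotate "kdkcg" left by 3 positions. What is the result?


Input: "kdkcg", rotate left by 3
First 3 characters: "kdk"
Remaining characters: "cg"
Concatenate remaining + first: "cg" + "kdk" = "cgkdk"

cgkdk


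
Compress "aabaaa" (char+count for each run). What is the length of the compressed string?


Input: aabaaa
Runs:
  'a' x 2 => "a2"
  'b' x 1 => "b1"
  'a' x 3 => "a3"
Compressed: "a2b1a3"
Compressed length: 6

6


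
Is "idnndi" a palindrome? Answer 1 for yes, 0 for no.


Input: idnndi
Reversed: idnndi
  Compare pos 0 ('i') with pos 5 ('i'): match
  Compare pos 1 ('d') with pos 4 ('d'): match
  Compare pos 2 ('n') with pos 3 ('n'): match
Result: palindrome

1


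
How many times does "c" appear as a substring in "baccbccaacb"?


Searching for "c" in "baccbccaacb"
Scanning each position:
  Position 0: "b" => no
  Position 1: "a" => no
  Position 2: "c" => MATCH
  Position 3: "c" => MATCH
  Position 4: "b" => no
  Position 5: "c" => MATCH
  Position 6: "c" => MATCH
  Position 7: "a" => no
  Position 8: "a" => no
  Position 9: "c" => MATCH
  Position 10: "b" => no
Total occurrences: 5

5


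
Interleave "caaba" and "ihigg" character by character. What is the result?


Interleaving "caaba" and "ihigg":
  Position 0: 'c' from first, 'i' from second => "ci"
  Position 1: 'a' from first, 'h' from second => "ah"
  Position 2: 'a' from first, 'i' from second => "ai"
  Position 3: 'b' from first, 'g' from second => "bg"
  Position 4: 'a' from first, 'g' from second => "ag"
Result: ciahaibgag

ciahaibgag


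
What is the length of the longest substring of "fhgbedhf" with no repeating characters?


Input: "fhgbedhf"
Sliding window (track last position of each char):
  Position 0 ('f'): window [0,0] length 1 -- new best
  Position 1 ('h'): window [0,1] length 2 -- new best
  Position 2 ('g'): window [0,2] length 3 -- new best
  Position 3 ('b'): window [0,3] length 4 -- new best
  Position 4 ('e'): window [0,4] length 5 -- new best
  Position 5 ('d'): window [0,5] length 6 -- new best
  Position 6 ('h'): repeat (last at 1), move window start to 2
  Position 6 ('h'): window [2,6] length 5
  Position 7 ('f'): window [2,7] length 6
Longest substring with no repeats: "fhgbed" with length 6

6


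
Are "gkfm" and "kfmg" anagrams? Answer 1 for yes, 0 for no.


Strings: "gkfm", "kfmg"
Sorted first:  fgkm
Sorted second: fgkm
Sorted forms match => anagrams

1


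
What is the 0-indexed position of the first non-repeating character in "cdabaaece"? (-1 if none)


Input: cdabaaece
Character frequencies:
  'a': 3
  'b': 1
  'c': 2
  'd': 1
  'e': 2
Scanning left to right for freq == 1:
  Position 0 ('c'): freq=2, skip
  Position 1 ('d'): unique! => answer = 1

1


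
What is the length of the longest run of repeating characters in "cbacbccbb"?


Input: "cbacbccbb"
Scanning for longest run:
  Position 1 ('b'): new char, reset run to 1
  Position 2 ('a'): new char, reset run to 1
  Position 3 ('c'): new char, reset run to 1
  Position 4 ('b'): new char, reset run to 1
  Position 5 ('c'): new char, reset run to 1
  Position 6 ('c'): continues run of 'c', length=2
  Position 7 ('b'): new char, reset run to 1
  Position 8 ('b'): continues run of 'b', length=2
Longest run: 'c' with length 2

2


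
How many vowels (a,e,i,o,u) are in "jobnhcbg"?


Input: jobnhcbg
Checking each character:
  'j' at position 0: consonant
  'o' at position 1: vowel (running total: 1)
  'b' at position 2: consonant
  'n' at position 3: consonant
  'h' at position 4: consonant
  'c' at position 5: consonant
  'b' at position 6: consonant
  'g' at position 7: consonant
Total vowels: 1

1


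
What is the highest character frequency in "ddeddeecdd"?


Input: ddeddeecdd
Character counts:
  'c': 1
  'd': 6
  'e': 3
Maximum frequency: 6

6


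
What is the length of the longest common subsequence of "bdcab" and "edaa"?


LCS of "bdcab" and "edaa"
DP table:
           e    d    a    a
      0    0    0    0    0
  b   0    0    0    0    0
  d   0    0    1    1    1
  c   0    0    1    1    1
  a   0    0    1    2    2
  b   0    0    1    2    2
LCS length = dp[5][4] = 2

2


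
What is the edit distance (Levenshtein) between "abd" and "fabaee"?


Computing edit distance: "abd" -> "fabaee"
DP table:
           f    a    b    a    e    e
      0    1    2    3    4    5    6
  a   1    1    1    2    3    4    5
  b   2    2    2    1    2    3    4
  d   3    3    3    2    2    3    4
Edit distance = dp[3][6] = 4

4


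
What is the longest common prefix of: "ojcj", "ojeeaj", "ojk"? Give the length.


Words: ojcj, ojeeaj, ojk
  Position 0: all 'o' => match
  Position 1: all 'j' => match
  Position 2: ('c', 'e', 'k') => mismatch, stop
LCP = "oj" (length 2)

2


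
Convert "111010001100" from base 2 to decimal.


Input: "111010001100" in base 2
Positional expansion:
  Digit '1' (value 1) x 2^11 = 2048
  Digit '1' (value 1) x 2^10 = 1024
  Digit '1' (value 1) x 2^9 = 512
  Digit '0' (value 0) x 2^8 = 0
  Digit '1' (value 1) x 2^7 = 128
  Digit '0' (value 0) x 2^6 = 0
  Digit '0' (value 0) x 2^5 = 0
  Digit '0' (value 0) x 2^4 = 0
  Digit '1' (value 1) x 2^3 = 8
  Digit '1' (value 1) x 2^2 = 4
  Digit '0' (value 0) x 2^1 = 0
  Digit '0' (value 0) x 2^0 = 0
Sum = 3724

3724


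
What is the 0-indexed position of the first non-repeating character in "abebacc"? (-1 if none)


Input: abebacc
Character frequencies:
  'a': 2
  'b': 2
  'c': 2
  'e': 1
Scanning left to right for freq == 1:
  Position 0 ('a'): freq=2, skip
  Position 1 ('b'): freq=2, skip
  Position 2 ('e'): unique! => answer = 2

2


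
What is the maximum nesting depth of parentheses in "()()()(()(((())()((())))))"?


Input: "()()()(()(((())()((())))))"
Tracking depth:
  Position 0 '(': depth becomes 1
  Position 1 ')': depth becomes 0
  Position 2 '(': depth becomes 1
  Position 3 ')': depth becomes 0
  Position 4 '(': depth becomes 1
  Position 5 ')': depth becomes 0
  Position 6 '(': depth becomes 1
  Position 7 '(': depth becomes 2
  Position 8 ')': depth becomes 1
  Position 9 '(': depth becomes 2
  Position 10 '(': depth becomes 3
  Position 11 '(': depth becomes 4
  Position 12 '(': depth becomes 5
  Position 13 ')': depth becomes 4
  Position 14 ')': depth becomes 3
  Position 15 '(': depth becomes 4
  Position 16 ')': depth becomes 3
  Position 17 '(': depth becomes 4
  Position 18 '(': depth becomes 5
  Position 19 '(': depth becomes 6
  Position 20 ')': depth becomes 5
  Position 21 ')': depth becomes 4
  Position 22 ')': depth becomes 3
  Position 23 ')': depth becomes 2
  Position 24 ')': depth becomes 1
  Position 25 ')': depth becomes 0
Maximum depth reached: 6

6


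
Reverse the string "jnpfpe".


Input: jnpfpe
Reading characters right to left:
  Position 5: 'e'
  Position 4: 'p'
  Position 3: 'f'
  Position 2: 'p'
  Position 1: 'n'
  Position 0: 'j'
Reversed: epfpnj

epfpnj


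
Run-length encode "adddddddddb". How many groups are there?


Input: adddddddddb
Scanning for consecutive runs:
  Group 1: 'a' x 1 (positions 0-0)
  Group 2: 'd' x 9 (positions 1-9)
  Group 3: 'b' x 1 (positions 10-10)
Total groups: 3

3


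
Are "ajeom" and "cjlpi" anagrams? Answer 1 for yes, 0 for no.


Strings: "ajeom", "cjlpi"
Sorted first:  aejmo
Sorted second: cijlp
Differ at position 0: 'a' vs 'c' => not anagrams

0


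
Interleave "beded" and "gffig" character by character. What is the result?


Interleaving "beded" and "gffig":
  Position 0: 'b' from first, 'g' from second => "bg"
  Position 1: 'e' from first, 'f' from second => "ef"
  Position 2: 'd' from first, 'f' from second => "df"
  Position 3: 'e' from first, 'i' from second => "ei"
  Position 4: 'd' from first, 'g' from second => "dg"
Result: bgefdfeidg

bgefdfeidg


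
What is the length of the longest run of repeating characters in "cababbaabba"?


Input: "cababbaabba"
Scanning for longest run:
  Position 1 ('a'): new char, reset run to 1
  Position 2 ('b'): new char, reset run to 1
  Position 3 ('a'): new char, reset run to 1
  Position 4 ('b'): new char, reset run to 1
  Position 5 ('b'): continues run of 'b', length=2
  Position 6 ('a'): new char, reset run to 1
  Position 7 ('a'): continues run of 'a', length=2
  Position 8 ('b'): new char, reset run to 1
  Position 9 ('b'): continues run of 'b', length=2
  Position 10 ('a'): new char, reset run to 1
Longest run: 'b' with length 2

2


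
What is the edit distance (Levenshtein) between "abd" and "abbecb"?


Computing edit distance: "abd" -> "abbecb"
DP table:
           a    b    b    e    c    b
      0    1    2    3    4    5    6
  a   1    0    1    2    3    4    5
  b   2    1    0    1    2    3    4
  d   3    2    1    1    2    3    4
Edit distance = dp[3][6] = 4

4


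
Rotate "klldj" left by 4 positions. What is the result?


Input: "klldj", rotate left by 4
First 4 characters: "klld"
Remaining characters: "j"
Concatenate remaining + first: "j" + "klld" = "jklld"

jklld


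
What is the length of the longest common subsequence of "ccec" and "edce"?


LCS of "ccec" and "edce"
DP table:
           e    d    c    e
      0    0    0    0    0
  c   0    0    0    1    1
  c   0    0    0    1    1
  e   0    1    1    1    2
  c   0    1    1    2    2
LCS length = dp[4][4] = 2

2


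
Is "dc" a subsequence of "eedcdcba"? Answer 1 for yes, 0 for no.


Check if "dc" is a subsequence of "eedcdcba"
Greedy scan:
  Position 0 ('e'): no match needed
  Position 1 ('e'): no match needed
  Position 2 ('d'): matches sub[0] = 'd'
  Position 3 ('c'): matches sub[1] = 'c'
  Position 4 ('d'): no match needed
  Position 5 ('c'): no match needed
  Position 6 ('b'): no match needed
  Position 7 ('a'): no match needed
All 2 characters matched => is a subsequence

1


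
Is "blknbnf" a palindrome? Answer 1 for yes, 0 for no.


Input: blknbnf
Reversed: fnbnklb
  Compare pos 0 ('b') with pos 6 ('f'): MISMATCH
  Compare pos 1 ('l') with pos 5 ('n'): MISMATCH
  Compare pos 2 ('k') with pos 4 ('b'): MISMATCH
Result: not a palindrome

0


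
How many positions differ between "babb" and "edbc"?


Comparing "babb" and "edbc" position by position:
  Position 0: 'b' vs 'e' => DIFFER
  Position 1: 'a' vs 'd' => DIFFER
  Position 2: 'b' vs 'b' => same
  Position 3: 'b' vs 'c' => DIFFER
Positions that differ: 3

3


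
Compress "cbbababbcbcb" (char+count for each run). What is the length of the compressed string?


Input: cbbababbcbcb
Runs:
  'c' x 1 => "c1"
  'b' x 2 => "b2"
  'a' x 1 => "a1"
  'b' x 1 => "b1"
  'a' x 1 => "a1"
  'b' x 2 => "b2"
  'c' x 1 => "c1"
  'b' x 1 => "b1"
  'c' x 1 => "c1"
  'b' x 1 => "b1"
Compressed: "c1b2a1b1a1b2c1b1c1b1"
Compressed length: 20

20


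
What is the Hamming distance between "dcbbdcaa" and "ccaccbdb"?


Comparing "dcbbdcaa" and "ccaccbdb" position by position:
  Position 0: 'd' vs 'c' => differ
  Position 1: 'c' vs 'c' => same
  Position 2: 'b' vs 'a' => differ
  Position 3: 'b' vs 'c' => differ
  Position 4: 'd' vs 'c' => differ
  Position 5: 'c' vs 'b' => differ
  Position 6: 'a' vs 'd' => differ
  Position 7: 'a' vs 'b' => differ
Total differences (Hamming distance): 7

7


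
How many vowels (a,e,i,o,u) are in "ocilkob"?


Input: ocilkob
Checking each character:
  'o' at position 0: vowel (running total: 1)
  'c' at position 1: consonant
  'i' at position 2: vowel (running total: 2)
  'l' at position 3: consonant
  'k' at position 4: consonant
  'o' at position 5: vowel (running total: 3)
  'b' at position 6: consonant
Total vowels: 3

3


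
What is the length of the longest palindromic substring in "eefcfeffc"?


Input: "eefcfeffc"
Checking substrings for palindromes:
  [1:6] "efcfe" (len 5) => palindrome
  [2:5] "fcf" (len 3) => palindrome
  [4:7] "fef" (len 3) => palindrome
  [0:2] "ee" (len 2) => palindrome
  [6:8] "ff" (len 2) => palindrome
Longest palindromic substring: "efcfe" with length 5

5
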